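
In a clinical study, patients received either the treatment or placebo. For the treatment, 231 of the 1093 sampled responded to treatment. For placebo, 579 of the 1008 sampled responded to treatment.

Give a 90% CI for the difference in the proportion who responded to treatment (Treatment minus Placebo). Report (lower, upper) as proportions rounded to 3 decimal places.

(-0.396, -0.330)

Sample proportions: 231/1093 = 0.2113, 579/1008 = 0.5744.
Each SE is √(p̂(1−p̂)/n): √(0.2113·0.7887/1093) = 0.01235 and √(0.5744·0.4256/1008) = 0.01557.
SE(p̂₁ − p̂₂) = √(SE₁² + SE₂²) = √(0.0001525225 + 0.0002424249) = 0.01987, since the two samples are independent.
At 90% confidence z* = 1.645; margin = 1.645 × 0.01987 = 0.03269.
The difference is 0.2113 − 0.5744 = -0.3631, so the interval is -0.3631 ± 0.03269 = (-0.396, -0.330).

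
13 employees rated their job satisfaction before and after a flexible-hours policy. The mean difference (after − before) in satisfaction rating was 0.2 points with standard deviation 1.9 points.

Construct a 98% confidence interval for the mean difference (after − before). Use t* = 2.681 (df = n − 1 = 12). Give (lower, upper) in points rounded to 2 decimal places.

(-1.21, 1.61)

This is a matched-pairs design, so SE = s_d/√n = 1.9/√13 = 0.5270.
Margin = 2.681 × 0.5270 = 1.4129; the interval is 0.2 ± 1.4129 = (-1.21, 1.61).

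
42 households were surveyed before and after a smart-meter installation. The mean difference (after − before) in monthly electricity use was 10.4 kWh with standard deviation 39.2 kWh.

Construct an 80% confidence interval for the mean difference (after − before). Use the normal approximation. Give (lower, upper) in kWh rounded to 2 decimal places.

(2.65, 18.15)

This is a matched-pairs design, so SE = s_d/√n = 39.2/√42 = 6.0487.
Margin = 1.282 × 6.0487 = 7.7544; the interval is 10.4 ± 7.7544 = (2.65, 18.15).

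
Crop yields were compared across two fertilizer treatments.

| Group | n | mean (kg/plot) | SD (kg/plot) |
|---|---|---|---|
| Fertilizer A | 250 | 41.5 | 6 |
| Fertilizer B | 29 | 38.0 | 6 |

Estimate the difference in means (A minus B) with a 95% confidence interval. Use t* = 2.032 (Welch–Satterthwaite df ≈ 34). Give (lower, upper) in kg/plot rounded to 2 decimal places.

(1.11, 5.89)

Standard errors of each mean: 6/√250 = 0.3795 and 6/√29 = 1.1142.
SE(x̄₁ − x̄₂) = √(0.3795² + 1.1142²) = 1.1771 for independent samples with unequal variances.
With t* = 2.032, the margin is 2.032 × 1.1771 = 2.3919.
x̄₁ − x̄₂ = 41.5 − 38.0 = 3.5000; the interval is 3.5000 ± 2.3919 = (1.11, 5.89).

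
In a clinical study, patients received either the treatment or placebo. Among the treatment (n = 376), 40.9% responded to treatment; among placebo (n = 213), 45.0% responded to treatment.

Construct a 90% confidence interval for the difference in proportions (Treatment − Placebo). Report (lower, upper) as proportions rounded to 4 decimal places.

(-0.1109, 0.0289)

Each SE is √(p̂(1−p̂)/n): √(0.4090·0.5910/376) = 0.02535 and √(0.4500·0.5500/213) = 0.03409.
SE(p̂₁ − p̂₂) = √(SE₁² + SE₂²) = √(0.0006426225 + 0.0011621281) = 0.04248, since the two samples are independent.
At 90% confidence z* = 1.645; margin = 1.645 × 0.04248 = 0.06988.
The difference is 0.4090 − 0.4500 = -0.0410, so the interval is -0.0410 ± 0.06988 = (-0.1109, 0.0289).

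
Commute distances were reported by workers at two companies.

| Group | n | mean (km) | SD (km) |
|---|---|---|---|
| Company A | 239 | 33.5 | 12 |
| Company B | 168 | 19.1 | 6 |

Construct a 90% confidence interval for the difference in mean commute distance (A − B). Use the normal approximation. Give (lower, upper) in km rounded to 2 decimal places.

SE₁ = s₁/√n₁ = 12/√239 = 0.7762; SE₂ = 6/√168 = 0.4629.
Independent samples, unequal variances: SE_diff = √(SE₁² + SE₂²) = √(0.60248644 + 0.21427641) = 0.9037.
z* = 1.645, so margin of error = 1.645 × 0.9037 = 1.4866.
Difference in means = 33.5 − 19.1 = 14.4000.
14.4000 ± 1.4866 → (12.91, 15.89).

(12.91, 15.89)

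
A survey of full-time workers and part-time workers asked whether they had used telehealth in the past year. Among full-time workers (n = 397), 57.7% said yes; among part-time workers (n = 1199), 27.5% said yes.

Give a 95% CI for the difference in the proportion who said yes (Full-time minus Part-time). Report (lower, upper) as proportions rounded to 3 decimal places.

The two standard errors are √(0.5770×0.4230/397) = 0.02479 and √(0.2750×0.7250/1199) = 0.01290.
Because the samples are independent, SE_diff = √(0.02479² + 0.01290²) = 0.02795.
Using z* = 1.960 for 95%, ME = 1.960 × 0.02795 = 0.05478.
p̂₁ − p̂₂ = 0.3020; interval 0.3020 ± 0.05478 gives (0.247, 0.357).

(0.247, 0.357)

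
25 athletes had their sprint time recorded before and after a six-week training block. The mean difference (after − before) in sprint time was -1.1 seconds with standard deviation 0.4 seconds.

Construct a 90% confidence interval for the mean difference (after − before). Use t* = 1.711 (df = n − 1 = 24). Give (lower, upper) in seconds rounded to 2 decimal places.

(-1.24, -0.96)

This is a matched-pairs design, so SE = s_d/√n = 0.4/√25 = 0.0800.
Margin = 1.711 × 0.0800 = 0.1369; the interval is -1.1 ± 0.1369 = (-1.24, -0.96).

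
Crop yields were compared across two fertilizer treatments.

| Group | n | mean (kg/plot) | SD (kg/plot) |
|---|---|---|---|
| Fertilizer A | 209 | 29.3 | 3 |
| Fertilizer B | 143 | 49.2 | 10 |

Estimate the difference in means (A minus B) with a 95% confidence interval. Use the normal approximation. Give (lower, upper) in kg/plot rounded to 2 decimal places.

(-21.59, -18.21)

Standard errors of each mean: 3/√209 = 0.2075 and 10/√143 = 0.8362.
SE(x̄₁ − x̄₂) = √(0.2075² + 0.8362²) = 0.8616 for independent samples with unequal variances.
With z* = 1.960, the margin is 1.960 × 0.8616 = 1.6887.
x̄₁ − x̄₂ = 29.3 − 49.2 = -19.9000; the interval is -19.9000 ± 1.6887 = (-21.59, -18.21).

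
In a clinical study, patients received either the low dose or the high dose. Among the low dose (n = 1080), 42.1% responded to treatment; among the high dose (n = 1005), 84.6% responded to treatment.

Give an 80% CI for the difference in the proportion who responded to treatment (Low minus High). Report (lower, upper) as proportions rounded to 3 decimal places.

(-0.449, -0.401)

The two standard errors are √(0.4210×0.5790/1080) = 0.01502 and √(0.8460×0.1540/1005) = 0.01139.
Because the samples are independent, SE_diff = √(0.01502² + 0.01139²) = 0.01885.
Using z* = 1.282 for 80%, ME = 1.282 × 0.01885 = 0.02417.
p̂₁ − p̂₂ = -0.4250; interval -0.4250 ± 0.02417 gives (-0.449, -0.401).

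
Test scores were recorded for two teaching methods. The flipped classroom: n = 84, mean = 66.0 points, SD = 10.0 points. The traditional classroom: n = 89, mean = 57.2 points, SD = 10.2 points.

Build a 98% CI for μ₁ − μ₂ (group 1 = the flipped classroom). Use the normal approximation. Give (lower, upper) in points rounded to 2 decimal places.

Standard errors of each mean: 10.0/√84 = 1.0911 and 10.2/√89 = 1.0812.
SE(x̄₁ − x̄₂) = √(1.0911² + 1.0812²) = 1.5361 for independent samples with unequal variances.
With z* = 2.326, the margin is 2.326 × 1.5361 = 3.5730.
x̄₁ − x̄₂ = 66.0 − 57.2 = 8.8000; the interval is 8.8000 ± 3.5730 = (5.23, 12.37).

(5.23, 12.37)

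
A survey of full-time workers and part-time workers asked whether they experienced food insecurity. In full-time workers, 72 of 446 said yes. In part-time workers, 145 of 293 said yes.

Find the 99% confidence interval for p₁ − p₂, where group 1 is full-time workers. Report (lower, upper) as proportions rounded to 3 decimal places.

Sample proportions: 72/446 = 0.1614, 145/293 = 0.4949.
Each SE is √(p̂(1−p̂)/n): √(0.1614·0.8386/446) = 0.01742 and √(0.4949·0.5051/293) = 0.02921.
SE(p̂₁ − p̂₂) = √(SE₁² + SE₂²) = √(0.0003034564 + 0.0008532241) = 0.03401, since the two samples are independent.
At 99% confidence z* = 2.576; margin = 2.576 × 0.03401 = 0.08761.
The difference is 0.1614 − 0.4949 = -0.3335, so the interval is -0.3335 ± 0.08761 = (-0.421, -0.246).

(-0.421, -0.246)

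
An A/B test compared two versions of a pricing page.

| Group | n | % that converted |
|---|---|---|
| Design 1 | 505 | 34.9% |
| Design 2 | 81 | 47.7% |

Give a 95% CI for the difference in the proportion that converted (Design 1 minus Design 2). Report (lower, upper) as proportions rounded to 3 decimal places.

(-0.244, -0.012)

SE₁ = √(p̂₁(1−p̂₁)/n₁) = √(0.3490·0.6510/505) = 0.02121; SE₂ = √(0.4770·0.5230/81) = 0.05550.
Independent samples: SE of the difference = √(SE₁² + SE₂²) = √(0.0004498641 + 0.00308025) = 0.05941.
z* for 95% confidence is 1.960, so the margin of error is 1.960 × 0.05941 = 0.11644.
Point estimate p̂₁ − p̂₂ = 0.3490 − 0.4770 = -0.1280.
-0.1280 ± 0.11644 → (-0.244, -0.012).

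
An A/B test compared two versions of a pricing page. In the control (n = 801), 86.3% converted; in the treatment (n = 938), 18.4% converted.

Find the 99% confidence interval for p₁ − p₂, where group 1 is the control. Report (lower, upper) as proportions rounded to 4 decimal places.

The two standard errors are √(0.8630×0.1370/801) = 0.01215 and √(0.1840×0.8160/938) = 0.01265.
Because the samples are independent, SE_diff = √(0.01215² + 0.01265²) = 0.01754.
Using z* = 2.576 for 99%, ME = 2.576 × 0.01754 = 0.04518.
p̂₁ − p̂₂ = 0.6790; interval 0.6790 ± 0.04518 gives (0.6338, 0.7242).

(0.6338, 0.7242)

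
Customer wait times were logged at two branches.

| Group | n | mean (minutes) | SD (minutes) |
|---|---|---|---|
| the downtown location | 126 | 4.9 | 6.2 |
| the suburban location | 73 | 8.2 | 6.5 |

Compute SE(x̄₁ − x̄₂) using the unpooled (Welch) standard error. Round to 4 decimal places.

0.9401

SE₁ = s₁/√n₁ = 6.2/√126 = 0.5523; SE₂ = 6.5/√73 = 0.7608.
Independent samples, unequal variances: SE_diff = √(SE₁² + SE₂²) = √(0.30503529 + 0.57881664) = 0.9401.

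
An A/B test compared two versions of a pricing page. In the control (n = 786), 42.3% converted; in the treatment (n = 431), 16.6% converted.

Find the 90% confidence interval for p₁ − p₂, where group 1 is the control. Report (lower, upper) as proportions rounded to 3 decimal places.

(0.216, 0.298)

Each SE is √(p̂(1−p̂)/n): √(0.4230·0.5770/786) = 0.01762 and √(0.1660·0.8340/431) = 0.01792.
SE(p̂₁ − p̂₂) = √(SE₁² + SE₂²) = √(0.0003104644 + 0.0003211264) = 0.02513, since the two samples are independent.
At 90% confidence z* = 1.645; margin = 1.645 × 0.02513 = 0.04134.
The difference is 0.4230 − 0.1660 = 0.2570, so the interval is 0.2570 ± 0.04134 = (0.216, 0.298).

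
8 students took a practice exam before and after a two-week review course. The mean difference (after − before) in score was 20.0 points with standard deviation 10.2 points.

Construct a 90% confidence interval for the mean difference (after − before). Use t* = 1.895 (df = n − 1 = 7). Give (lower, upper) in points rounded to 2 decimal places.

(13.17, 26.83)

Paired design: SE = s_d/√n = 10.2/√8 = 3.6062.
t* = 1.895; margin of error = 1.895 × 3.6062 = 6.8337.
20.0 ± 6.8337 → (13.17, 26.83).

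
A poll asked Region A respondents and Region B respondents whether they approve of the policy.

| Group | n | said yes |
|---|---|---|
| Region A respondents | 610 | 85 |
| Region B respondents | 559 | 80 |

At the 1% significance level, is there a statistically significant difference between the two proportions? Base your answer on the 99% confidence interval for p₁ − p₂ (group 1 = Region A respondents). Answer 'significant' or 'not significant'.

not significant

p̂₁ = 85/610 = 0.1393 and p̂₂ = 80/559 = 0.1431.
SE₁ = √(p̂₁(1−p̂₁)/n₁) = √(0.1393·0.8607/610) = 0.01402; SE₂ = √(0.1431·0.8569/559) = 0.01481.
Independent samples: SE of the difference = √(SE₁² + SE₂²) = √(0.0001965604 + 0.0002193361) = 0.02039.
z* for 99% confidence is 2.576, so the margin of error is 2.576 × 0.02039 = 0.05252.
Point estimate p̂₁ − p̂₂ = 0.1393 − 0.1431 = -0.0038.
-0.0038 ± 0.05252 → (-0.05632, 0.04872).
The interval (-0.05632, 0.04872) contains 0, so the difference is not significant.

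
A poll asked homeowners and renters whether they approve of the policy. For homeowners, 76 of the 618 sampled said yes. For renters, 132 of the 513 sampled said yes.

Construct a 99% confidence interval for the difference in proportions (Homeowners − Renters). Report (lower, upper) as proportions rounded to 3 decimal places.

(-0.195, -0.074)

p̂₁ = 76/618 = 0.1230 and p̂₂ = 132/513 = 0.2573.
SE₁ = √(p̂₁(1−p̂₁)/n₁) = √(0.1230·0.8770/618) = 0.01321; SE₂ = √(0.2573·0.7427/513) = 0.01930.
Independent samples: SE of the difference = √(SE₁² + SE₂²) = √(0.0001745041 + 0.00037249) = 0.02339.
z* for 99% confidence is 2.576, so the margin of error is 2.576 × 0.02339 = 0.06025.
Point estimate p̂₁ − p̂₂ = 0.1230 − 0.2573 = -0.1343.
-0.1343 ± 0.06025 → (-0.195, -0.074).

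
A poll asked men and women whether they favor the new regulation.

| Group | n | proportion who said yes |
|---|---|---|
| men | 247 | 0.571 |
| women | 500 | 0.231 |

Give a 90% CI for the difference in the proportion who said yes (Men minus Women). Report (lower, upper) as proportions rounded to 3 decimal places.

SE₁ = √(p̂₁(1−p̂₁)/n₁) = √(0.5710·0.4290/247) = 0.03149; SE₂ = √(0.2310·0.7690/500) = 0.01885.
Independent samples: SE of the difference = √(SE₁² + SE₂²) = √(0.0009916201 + 0.0003553225) = 0.03670.
z* for 90% confidence is 1.645, so the margin of error is 1.645 × 0.03670 = 0.06037.
Point estimate p̂₁ − p̂₂ = 0.5710 − 0.2310 = 0.3400.
0.3400 ± 0.06037 → (0.280, 0.400).

(0.280, 0.400)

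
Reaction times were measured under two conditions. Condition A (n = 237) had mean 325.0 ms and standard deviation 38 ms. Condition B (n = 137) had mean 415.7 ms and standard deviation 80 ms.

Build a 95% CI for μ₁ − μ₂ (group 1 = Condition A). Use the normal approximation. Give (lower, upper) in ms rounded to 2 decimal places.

Per-group SEs: s₁/√n₁ = 38/√237 = 2.4684, s₂/√n₂ = 80/√137 = 6.8349.
Unpooled SE of the difference: √(6.09299856 + 46.71585801) = 7.2670.
Margin of error = z* · SE = 1.960 × 7.2670 = 14.2433.
x̄₁ − x̄₂ = 325.0 − 415.7 = -90.7000.
CI: -90.7000 ± 14.2433 = (-104.94, -76.46).

(-104.94, -76.46)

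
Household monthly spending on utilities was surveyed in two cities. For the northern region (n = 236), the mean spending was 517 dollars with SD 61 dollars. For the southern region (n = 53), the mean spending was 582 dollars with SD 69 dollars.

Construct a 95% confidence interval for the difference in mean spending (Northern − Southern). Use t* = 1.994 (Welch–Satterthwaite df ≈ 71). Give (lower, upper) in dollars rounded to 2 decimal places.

(-85.49, -44.51)

Per-group SEs: s₁/√n₁ = 61/√236 = 3.9708, s₂/√n₂ = 69/√53 = 9.4779.
Unpooled SE of the difference: √(15.76725264 + 89.83058841) = 10.2761.
Margin of error = t* · SE = 1.994 × 10.2761 = 20.4905.
x̄₁ − x̄₂ = 517 − 582 = -65.0000.
CI: -65.0000 ± 20.4905 = (-85.49, -44.51).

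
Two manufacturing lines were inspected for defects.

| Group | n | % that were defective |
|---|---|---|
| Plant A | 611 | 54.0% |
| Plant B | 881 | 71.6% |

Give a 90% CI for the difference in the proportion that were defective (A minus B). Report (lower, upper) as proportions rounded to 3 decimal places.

The two standard errors are √(0.5400×0.4600/611) = 0.02016 and √(0.7160×0.2840/881) = 0.01519.
Because the samples are independent, SE_diff = √(0.02016² + 0.01519²) = 0.02524.
Using z* = 1.645 for 90%, ME = 1.645 × 0.02524 = 0.04152.
p̂₁ − p̂₂ = -0.1760; interval -0.1760 ± 0.04152 gives (-0.218, -0.134).

(-0.218, -0.134)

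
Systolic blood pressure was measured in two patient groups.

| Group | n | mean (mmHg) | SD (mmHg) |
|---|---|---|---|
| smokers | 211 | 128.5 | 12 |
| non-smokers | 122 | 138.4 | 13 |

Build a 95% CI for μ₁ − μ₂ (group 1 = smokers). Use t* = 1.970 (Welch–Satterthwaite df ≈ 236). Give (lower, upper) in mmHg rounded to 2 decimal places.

Standard errors of each mean: 12/√211 = 0.8261 and 13/√122 = 1.1770.
SE(x̄₁ − x̄₂) = √(0.8261² + 1.1770²) = 1.4380 for independent samples with unequal variances.
With t* = 1.970, the margin is 1.970 × 1.4380 = 2.8329.
x̄₁ − x̄₂ = 128.5 − 138.4 = -9.9000; the interval is -9.9000 ± 2.8329 = (-12.73, -7.07).

(-12.73, -7.07)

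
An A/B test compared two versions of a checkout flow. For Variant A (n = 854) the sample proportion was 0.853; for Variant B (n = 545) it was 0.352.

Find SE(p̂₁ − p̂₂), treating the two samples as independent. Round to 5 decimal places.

The two standard errors are √(0.8530×0.1470/854) = 0.01212 and √(0.3520×0.6480/545) = 0.02046.
Because the samples are independent, SE_diff = √(0.01212² + 0.02046²) = 0.02378.

0.02378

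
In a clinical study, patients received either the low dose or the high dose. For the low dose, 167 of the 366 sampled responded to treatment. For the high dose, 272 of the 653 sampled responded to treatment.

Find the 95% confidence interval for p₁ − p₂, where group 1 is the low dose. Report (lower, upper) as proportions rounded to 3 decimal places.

p̂₁ = 167/366 = 0.4563 and p̂₂ = 272/653 = 0.4165.
SE₁ = √(p̂₁(1−p̂₁)/n₁) = √(0.4563·0.5437/366) = 0.02604; SE₂ = √(0.4165·0.5835/653) = 0.01929.
Independent samples: SE of the difference = √(SE₁² + SE₂²) = √(0.0006780816 + 0.0003721041) = 0.03241.
z* for 95% confidence is 1.960, so the margin of error is 1.960 × 0.03241 = 0.06352.
Point estimate p̂₁ − p̂₂ = 0.4563 − 0.4165 = 0.0398.
0.0398 ± 0.06352 → (-0.024, 0.103).

(-0.024, 0.103)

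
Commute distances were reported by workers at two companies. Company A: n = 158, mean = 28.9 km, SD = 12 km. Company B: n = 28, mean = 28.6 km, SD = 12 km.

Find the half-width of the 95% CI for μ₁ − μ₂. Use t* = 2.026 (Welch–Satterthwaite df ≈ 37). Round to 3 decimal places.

SE₁ = s₁/√n₁ = 12/√158 = 0.9547; SE₂ = 12/√28 = 2.2678.
Independent samples, unequal variances: SE_diff = √(SE₁² + SE₂²) = √(0.91145209 + 5.14291684) = 2.4606.
t* = 2.026, so margin of error = 2.026 × 2.4606 = 4.9852.

4.985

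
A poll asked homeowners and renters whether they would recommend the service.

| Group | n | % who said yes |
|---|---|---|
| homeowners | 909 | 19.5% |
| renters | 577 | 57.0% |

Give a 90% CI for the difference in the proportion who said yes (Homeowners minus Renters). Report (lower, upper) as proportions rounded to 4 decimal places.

(-0.4152, -0.3348)

The two standard errors are √(0.1950×0.8050/909) = 0.01314 and √(0.5700×0.4300/577) = 0.02061.
Because the samples are independent, SE_diff = √(0.01314² + 0.02061²) = 0.02444.
Using z* = 1.645 for 90%, ME = 1.645 × 0.02444 = 0.04020.
p̂₁ − p̂₂ = -0.3750; interval -0.3750 ± 0.04020 gives (-0.4152, -0.3348).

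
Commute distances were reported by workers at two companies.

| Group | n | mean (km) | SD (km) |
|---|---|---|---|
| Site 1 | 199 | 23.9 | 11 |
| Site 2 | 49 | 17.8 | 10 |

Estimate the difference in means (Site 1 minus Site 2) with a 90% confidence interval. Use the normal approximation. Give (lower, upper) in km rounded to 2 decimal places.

SE₁ = s₁/√n₁ = 11/√199 = 0.7798; SE₂ = 10/√49 = 1.4286.
Independent samples, unequal variances: SE_diff = √(SE₁² + SE₂²) = √(0.60808804 + 2.04089796) = 1.6276.
z* = 1.645, so margin of error = 1.645 × 1.6276 = 2.6774.
Difference in means = 23.9 − 17.8 = 6.1000.
6.1000 ± 2.6774 → (3.42, 8.78).

(3.42, 8.78)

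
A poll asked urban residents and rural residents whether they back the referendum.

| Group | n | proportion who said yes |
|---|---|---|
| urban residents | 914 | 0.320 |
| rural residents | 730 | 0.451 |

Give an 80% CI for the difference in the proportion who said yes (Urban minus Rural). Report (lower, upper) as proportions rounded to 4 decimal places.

(-0.1618, -0.1002)

Each SE is √(p̂(1−p̂)/n): √(0.3200·0.6800/914) = 0.01543 and √(0.4510·0.5490/730) = 0.01842.
SE(p̂₁ − p̂₂) = √(SE₁² + SE₂²) = √(0.0002380849 + 0.0003392964) = 0.02403, since the two samples are independent.
At 80% confidence z* = 1.282; margin = 1.282 × 0.02403 = 0.03081.
The difference is 0.3200 − 0.4510 = -0.1310, so the interval is -0.1310 ± 0.03081 = (-0.1618, -0.1002).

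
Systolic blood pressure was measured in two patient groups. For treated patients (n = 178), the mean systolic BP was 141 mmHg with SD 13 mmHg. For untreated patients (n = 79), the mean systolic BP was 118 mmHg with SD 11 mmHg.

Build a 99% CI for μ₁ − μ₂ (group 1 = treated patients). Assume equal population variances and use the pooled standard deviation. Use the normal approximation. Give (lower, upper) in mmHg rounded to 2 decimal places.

(18.67, 27.33)

s_p = √[((n₁−1)s₁² + (n₂−1)s₂²)/(n₁+n₂−2)] = √[(177·13² + 78·11²)/255] = 12.4225.
SE = 12.4225·√(1/178 + 1/79) = 1.6794.
With z* = 2.576, margin = 2.576 × 1.6794 = 4.3261.
x̄₁ − x̄₂ = 141 − 118 = 23.0000; interval 23.0000 ± 4.3261 = (18.67, 27.33).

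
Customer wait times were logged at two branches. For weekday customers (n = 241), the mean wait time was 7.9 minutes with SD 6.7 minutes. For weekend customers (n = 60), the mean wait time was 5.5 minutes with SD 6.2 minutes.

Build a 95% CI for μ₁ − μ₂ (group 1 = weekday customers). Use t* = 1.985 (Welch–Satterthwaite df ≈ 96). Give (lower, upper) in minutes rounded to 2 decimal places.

Per-group SEs: s₁/√n₁ = 6.7/√241 = 0.4316, s₂/√n₂ = 6.2/√60 = 0.8004.
Unpooled SE of the difference: √(0.18627856 + 0.64064016) = 0.9094.
Margin of error = t* · SE = 1.985 × 0.9094 = 1.8052.
x̄₁ − x̄₂ = 7.9 − 5.5 = 2.4000.
CI: 2.4000 ± 1.8052 = (0.59, 4.21).

(0.59, 4.21)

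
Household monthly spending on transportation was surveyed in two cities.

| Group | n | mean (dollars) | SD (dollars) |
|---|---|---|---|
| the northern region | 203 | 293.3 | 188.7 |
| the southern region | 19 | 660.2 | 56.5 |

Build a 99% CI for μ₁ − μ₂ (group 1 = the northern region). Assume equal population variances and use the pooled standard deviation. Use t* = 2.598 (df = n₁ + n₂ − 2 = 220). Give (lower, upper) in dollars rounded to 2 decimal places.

(-480.05, -253.75)

Pooled variance s_p² = [202·188.7² + 18·56.5²] / (203+19−2) = 32955.5176, so s_p = 181.5365.
SE_diff = s_p·√(1/n₁ + 1/n₂) = 181.5365·√(1/203 + 1/19) = 43.5528.
t* = 2.598; margin = 2.598 × 43.5528 = 113.1502.
Difference = 293.3 − 660.2 = -366.9000.
-366.9000 ± 113.1502 → (-480.05, -253.75).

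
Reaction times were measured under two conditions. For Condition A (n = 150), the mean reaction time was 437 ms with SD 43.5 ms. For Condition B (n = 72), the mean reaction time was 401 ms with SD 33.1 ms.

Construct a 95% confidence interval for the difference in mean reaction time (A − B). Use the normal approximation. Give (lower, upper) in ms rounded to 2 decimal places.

(25.66, 46.34)

SE₁ = s₁/√n₁ = 43.5/√150 = 3.5518; SE₂ = 33.1/√72 = 3.9009.
Independent samples, unequal variances: SE_diff = √(SE₁² + SE₂²) = √(12.61528324 + 15.21702081) = 5.2756.
z* = 1.960, so margin of error = 1.960 × 5.2756 = 10.3402.
Difference in means = 437 − 401 = 36.0000.
36.0000 ± 10.3402 → (25.66, 46.34).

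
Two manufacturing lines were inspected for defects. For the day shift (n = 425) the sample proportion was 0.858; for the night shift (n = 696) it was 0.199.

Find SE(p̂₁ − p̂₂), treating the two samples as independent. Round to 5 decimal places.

The two standard errors are √(0.8580×0.1420/425) = 0.01693 and √(0.1990×0.8010/696) = 0.01513.
Because the samples are independent, SE_diff = √(0.01693² + 0.01513²) = 0.02271.

0.02271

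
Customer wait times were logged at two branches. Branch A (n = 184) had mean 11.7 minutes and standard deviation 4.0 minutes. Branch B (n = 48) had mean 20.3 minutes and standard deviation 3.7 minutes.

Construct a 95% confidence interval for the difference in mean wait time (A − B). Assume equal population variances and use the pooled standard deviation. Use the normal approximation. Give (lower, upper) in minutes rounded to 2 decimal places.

(-9.85, -7.35)

s_p = √[((n₁−1)s₁² + (n₂−1)s₂²)/(n₁+n₂−2)] = √[(183·4.0² + 47·3.7²)/230] = 3.9406.
SE = 3.9406·√(1/184 + 1/48) = 0.6387.
With z* = 1.960, margin = 1.960 × 0.6387 = 1.2519.
x̄₁ − x̄₂ = 11.7 − 20.3 = -8.6000; interval -8.6000 ± 1.2519 = (-9.85, -7.35).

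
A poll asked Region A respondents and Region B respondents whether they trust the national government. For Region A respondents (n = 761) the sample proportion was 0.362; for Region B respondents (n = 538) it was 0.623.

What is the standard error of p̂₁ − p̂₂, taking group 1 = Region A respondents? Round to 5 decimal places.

The two standard errors are √(0.3620×0.6380/761) = 0.01742 and √(0.6230×0.3770/538) = 0.02089.
Because the samples are independent, SE_diff = √(0.01742² + 0.02089²) = 0.02720.

0.02720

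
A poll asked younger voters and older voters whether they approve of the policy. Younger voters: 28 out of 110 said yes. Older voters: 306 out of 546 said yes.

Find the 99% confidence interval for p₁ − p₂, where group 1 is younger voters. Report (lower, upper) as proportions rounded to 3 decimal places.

(-0.426, -0.186)

Sample proportions: 28/110 = 0.2545, 306/546 = 0.5604.
Each SE is √(p̂(1−p̂)/n): √(0.2545·0.7455/110) = 0.04153 and √(0.5604·0.4396/546) = 0.02124.
SE(p̂₁ − p̂₂) = √(SE₁² + SE₂²) = √(0.0017247409 + 0.0004511376) = 0.04665, since the two samples are independent.
At 99% confidence z* = 2.576; margin = 2.576 × 0.04665 = 0.12017.
The difference is 0.2545 − 0.5604 = -0.3059, so the interval is -0.3059 ± 0.12017 = (-0.426, -0.186).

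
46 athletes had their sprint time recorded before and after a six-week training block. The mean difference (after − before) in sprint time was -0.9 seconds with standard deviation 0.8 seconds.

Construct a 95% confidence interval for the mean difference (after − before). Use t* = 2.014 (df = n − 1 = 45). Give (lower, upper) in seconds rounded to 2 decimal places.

This is a matched-pairs design, so SE = s_d/√n = 0.8/√46 = 0.1180.
Margin = 2.014 × 0.1180 = 0.2377; the interval is -0.9 ± 0.2377 = (-1.14, -0.66).

(-1.14, -0.66)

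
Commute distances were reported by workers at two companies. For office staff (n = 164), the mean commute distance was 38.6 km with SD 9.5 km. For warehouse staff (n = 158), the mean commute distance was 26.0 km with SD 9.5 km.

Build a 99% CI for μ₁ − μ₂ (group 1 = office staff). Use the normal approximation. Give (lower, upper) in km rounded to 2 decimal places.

(9.87, 15.33)

Standard errors of each mean: 9.5/√164 = 0.7418 and 9.5/√158 = 0.7558.
SE(x̄₁ − x̄₂) = √(0.7418² + 0.7558²) = 1.0590 for independent samples with unequal variances.
With z* = 2.576, the margin is 2.576 × 1.0590 = 2.7280.
x̄₁ − x̄₂ = 38.6 − 26.0 = 12.6000; the interval is 12.6000 ± 2.7280 = (9.87, 15.33).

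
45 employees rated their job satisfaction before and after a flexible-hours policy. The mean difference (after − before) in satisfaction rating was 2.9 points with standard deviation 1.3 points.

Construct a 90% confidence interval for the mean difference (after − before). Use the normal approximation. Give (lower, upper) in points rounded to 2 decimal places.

(2.58, 3.22)

This is a matched-pairs design, so SE = s_d/√n = 1.3/√45 = 0.1938.
Margin = 1.645 × 0.1938 = 0.3188; the interval is 2.9 ± 0.3188 = (2.58, 3.22).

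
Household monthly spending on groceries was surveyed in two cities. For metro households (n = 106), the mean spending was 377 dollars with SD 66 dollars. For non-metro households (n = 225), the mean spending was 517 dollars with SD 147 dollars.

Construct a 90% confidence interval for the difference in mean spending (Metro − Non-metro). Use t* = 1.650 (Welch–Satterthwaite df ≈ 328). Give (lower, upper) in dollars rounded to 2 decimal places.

(-159.32, -120.68)

SE₁ = s₁/√n₁ = 66/√106 = 6.4105; SE₂ = 147/√225 = 9.8000.
Independent samples, unequal variances: SE_diff = √(SE₁² + SE₂²) = √(41.09451025 + 96.04) = 11.7104.
t* = 1.650, so margin of error = 1.650 × 11.7104 = 19.3222.
Difference in means = 377 − 517 = -140.0000.
-140.0000 ± 19.3222 → (-159.32, -120.68).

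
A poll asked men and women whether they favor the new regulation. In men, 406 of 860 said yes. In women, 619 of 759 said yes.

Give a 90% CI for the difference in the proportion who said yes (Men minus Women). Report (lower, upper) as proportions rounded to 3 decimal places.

(-0.380, -0.307)

p̂₁ = 406/860 = 0.4721 and p̂₂ = 619/759 = 0.8155.
SE₁ = √(p̂₁(1−p̂₁)/n₁) = √(0.4721·0.5279/860) = 0.01702; SE₂ = √(0.8155·0.1845/759) = 0.01408.
Independent samples: SE of the difference = √(SE₁² + SE₂²) = √(0.0002896804 + 0.0001982464) = 0.02209.
z* for 90% confidence is 1.645, so the margin of error is 1.645 × 0.02209 = 0.03634.
Point estimate p̂₁ − p̂₂ = 0.4721 − 0.8155 = -0.3434.
-0.3434 ± 0.03634 → (-0.380, -0.307).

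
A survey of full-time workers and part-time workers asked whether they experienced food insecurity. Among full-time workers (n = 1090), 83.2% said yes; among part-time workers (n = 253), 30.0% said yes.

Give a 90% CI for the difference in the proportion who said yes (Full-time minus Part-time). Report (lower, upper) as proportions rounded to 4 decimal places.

(0.4811, 0.5829)

The two standard errors are √(0.8320×0.1680/1090) = 0.01132 and √(0.3000×0.7000/253) = 0.02881.
Because the samples are independent, SE_diff = √(0.01132² + 0.02881²) = 0.03095.
Using z* = 1.645 for 90%, ME = 1.645 × 0.03095 = 0.05091.
p̂₁ − p̂₂ = 0.5320; interval 0.5320 ± 0.05091 gives (0.4811, 0.5829).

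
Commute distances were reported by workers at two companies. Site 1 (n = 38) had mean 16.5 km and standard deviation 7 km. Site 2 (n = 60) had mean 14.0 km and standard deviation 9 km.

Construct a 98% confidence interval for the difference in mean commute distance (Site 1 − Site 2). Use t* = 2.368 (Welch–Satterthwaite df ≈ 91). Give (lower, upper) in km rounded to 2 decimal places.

Per-group SEs: s₁/√n₁ = 7/√38 = 1.1355, s₂/√n₂ = 9/√60 = 1.1619.
Unpooled SE of the difference: √(1.28936025 + 1.35001161) = 1.6246.
Margin of error = t* · SE = 2.368 × 1.6246 = 3.8471.
x̄₁ − x̄₂ = 16.5 − 14.0 = 2.5000.
CI: 2.5000 ± 3.8471 = (-1.35, 6.35).

(-1.35, 6.35)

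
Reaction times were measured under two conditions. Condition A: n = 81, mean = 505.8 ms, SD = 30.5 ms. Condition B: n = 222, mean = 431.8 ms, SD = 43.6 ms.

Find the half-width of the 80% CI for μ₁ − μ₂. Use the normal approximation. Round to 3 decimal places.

SE₁ = s₁/√n₁ = 30.5/√81 = 3.3889; SE₂ = 43.6/√222 = 2.9262.
Independent samples, unequal variances: SE_diff = √(SE₁² + SE₂²) = √(11.48464321 + 8.56264644) = 4.4774.
z* = 1.282, so margin of error = 1.282 × 4.4774 = 5.7400.

5.740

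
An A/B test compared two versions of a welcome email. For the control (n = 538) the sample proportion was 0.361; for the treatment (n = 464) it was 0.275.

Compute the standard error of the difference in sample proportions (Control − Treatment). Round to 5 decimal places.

0.02930

SE₁ = √(p̂₁(1−p̂₁)/n₁) = √(0.3610·0.6390/538) = 0.02071; SE₂ = √(0.2750·0.7250/464) = 0.02073.
Independent samples: SE of the difference = √(SE₁² + SE₂²) = √(0.0004289041 + 0.0004297329) = 0.02930.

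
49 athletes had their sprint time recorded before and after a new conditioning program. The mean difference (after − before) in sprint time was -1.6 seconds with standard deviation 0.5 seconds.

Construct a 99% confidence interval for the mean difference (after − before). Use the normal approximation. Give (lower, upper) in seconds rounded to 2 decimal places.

This is a matched-pairs design, so SE = s_d/√n = 0.5/√49 = 0.0714.
Margin = 2.576 × 0.0714 = 0.1839; the interval is -1.6 ± 0.1839 = (-1.78, -1.42).

(-1.78, -1.42)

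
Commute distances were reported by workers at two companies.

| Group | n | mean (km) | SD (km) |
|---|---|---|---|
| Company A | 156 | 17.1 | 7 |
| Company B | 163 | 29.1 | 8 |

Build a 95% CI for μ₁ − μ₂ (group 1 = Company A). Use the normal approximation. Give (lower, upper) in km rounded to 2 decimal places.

SE₁ = s₁/√n₁ = 7/√156 = 0.5604; SE₂ = 8/√163 = 0.6266.
Independent samples, unequal variances: SE_diff = √(SE₁² + SE₂²) = √(0.31404816 + 0.39262756) = 0.8406.
z* = 1.960, so margin of error = 1.960 × 0.8406 = 1.6476.
Difference in means = 17.1 − 29.1 = -12.0000.
-12.0000 ± 1.6476 → (-13.65, -10.35).

(-13.65, -10.35)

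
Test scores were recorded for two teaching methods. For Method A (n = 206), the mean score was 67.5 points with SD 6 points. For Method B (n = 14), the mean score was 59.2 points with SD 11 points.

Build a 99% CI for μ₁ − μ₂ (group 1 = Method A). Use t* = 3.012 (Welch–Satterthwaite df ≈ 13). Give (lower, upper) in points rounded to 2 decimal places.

Per-group SEs: s₁/√n₁ = 6/√206 = 0.4180, s₂/√n₂ = 11/√14 = 2.9399.
Unpooled SE of the difference: √(0.174724 + 8.64301201) = 2.9695.
Margin of error = t* · SE = 3.012 × 2.9695 = 8.9441.
x̄₁ − x̄₂ = 67.5 − 59.2 = 8.3000.
CI: 8.3000 ± 8.9441 = (-0.64, 17.24).

(-0.64, 17.24)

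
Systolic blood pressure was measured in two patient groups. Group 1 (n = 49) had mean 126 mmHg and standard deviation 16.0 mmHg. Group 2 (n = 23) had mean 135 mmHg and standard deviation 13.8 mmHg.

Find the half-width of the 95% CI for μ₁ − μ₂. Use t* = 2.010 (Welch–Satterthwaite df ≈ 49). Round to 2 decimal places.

SE₁ = s₁/√n₁ = 16.0/√49 = 2.2857; SE₂ = 13.8/√23 = 2.8775.
Independent samples, unequal variances: SE_diff = √(SE₁² + SE₂²) = √(5.22442449 + 8.28000625) = 3.6748.
t* = 2.010, so margin of error = 2.010 × 3.6748 = 7.3863.

7.39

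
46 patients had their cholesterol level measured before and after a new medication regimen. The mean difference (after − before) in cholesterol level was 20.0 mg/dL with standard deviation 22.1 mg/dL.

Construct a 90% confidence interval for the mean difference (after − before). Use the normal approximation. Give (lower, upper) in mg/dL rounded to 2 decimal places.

(14.64, 25.36)

This is a matched-pairs design, so SE = s_d/√n = 22.1/√46 = 3.2585.
Margin = 1.645 × 3.2585 = 5.3602; the interval is 20.0 ± 5.3602 = (14.64, 25.36).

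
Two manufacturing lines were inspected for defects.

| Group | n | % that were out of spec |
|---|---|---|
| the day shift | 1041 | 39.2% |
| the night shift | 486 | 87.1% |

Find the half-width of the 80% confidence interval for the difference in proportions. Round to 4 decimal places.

0.0275

Each SE is √(p̂(1−p̂)/n): √(0.3920·0.6080/1041) = 0.01513 and √(0.8710·0.1290/486) = 0.01520.
SE(p̂₁ − p̂₂) = √(SE₁² + SE₂²) = √(0.0002289169 + 0.00023104) = 0.02145, since the two samples are independent.
At 80% confidence z* = 1.282; margin = 1.282 × 0.02145 = 0.02750.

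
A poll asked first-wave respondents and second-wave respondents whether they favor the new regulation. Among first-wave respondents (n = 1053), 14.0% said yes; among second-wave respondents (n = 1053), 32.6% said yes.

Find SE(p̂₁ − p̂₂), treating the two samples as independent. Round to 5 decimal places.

The two standard errors are √(0.1400×0.8600/1053) = 0.01069 and √(0.3260×0.6740/1053) = 0.01445.
Because the samples are independent, SE_diff = √(0.01069² + 0.01445²) = 0.01797.

0.01797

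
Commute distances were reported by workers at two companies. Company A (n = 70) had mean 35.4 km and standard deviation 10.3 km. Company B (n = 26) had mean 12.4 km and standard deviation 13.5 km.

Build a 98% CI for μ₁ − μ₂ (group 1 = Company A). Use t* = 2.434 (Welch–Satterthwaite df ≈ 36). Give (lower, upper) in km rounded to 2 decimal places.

(15.89, 30.11)

SE₁ = s₁/√n₁ = 10.3/√70 = 1.2311; SE₂ = 13.5/√26 = 2.6476.
Independent samples, unequal variances: SE_diff = √(SE₁² + SE₂²) = √(1.51560721 + 7.00978576) = 2.9198.
t* = 2.434, so margin of error = 2.434 × 2.9198 = 7.1068.
Difference in means = 35.4 − 12.4 = 23.0000.
23.0000 ± 7.1068 → (15.89, 30.11).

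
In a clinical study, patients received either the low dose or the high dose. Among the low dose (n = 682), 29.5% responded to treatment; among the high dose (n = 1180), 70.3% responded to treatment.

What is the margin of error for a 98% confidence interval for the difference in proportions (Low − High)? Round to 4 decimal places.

0.0511

SE₁ = √(p̂₁(1−p̂₁)/n₁) = √(0.2950·0.7050/682) = 0.01746; SE₂ = √(0.7030·0.2970/1180) = 0.01330.
Independent samples: SE of the difference = √(SE₁² + SE₂²) = √(0.0003048516 + 0.00017689) = 0.02195.
z* for 98% confidence is 2.326, so the margin of error is 2.326 × 0.02195 = 0.05106.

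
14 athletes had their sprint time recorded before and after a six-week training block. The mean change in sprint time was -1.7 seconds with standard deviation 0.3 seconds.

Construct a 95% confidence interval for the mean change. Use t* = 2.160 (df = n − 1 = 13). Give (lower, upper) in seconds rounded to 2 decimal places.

Paired design: SE = s_d/√n = 0.3/√14 = 0.0802.
t* = 2.160; margin of error = 2.160 × 0.0802 = 0.1732.
-1.7 ± 0.1732 → (-1.87, -1.53).

(-1.87, -1.53)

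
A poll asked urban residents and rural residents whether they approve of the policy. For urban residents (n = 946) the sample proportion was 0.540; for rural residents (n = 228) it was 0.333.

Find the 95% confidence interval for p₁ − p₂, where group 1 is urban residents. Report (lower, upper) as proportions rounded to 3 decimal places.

(0.138, 0.276)

Each SE is √(p̂(1−p̂)/n): √(0.5400·0.4600/946) = 0.01620 and √(0.3330·0.6670/228) = 0.03121.
SE(p̂₁ − p̂₂) = √(SE₁² + SE₂²) = √(0.00026244 + 0.0009740641) = 0.03516, since the two samples are independent.
At 95% confidence z* = 1.960; margin = 1.960 × 0.03516 = 0.06891.
The difference is 0.5400 − 0.3330 = 0.2070, so the interval is 0.2070 ± 0.06891 = (0.138, 0.276).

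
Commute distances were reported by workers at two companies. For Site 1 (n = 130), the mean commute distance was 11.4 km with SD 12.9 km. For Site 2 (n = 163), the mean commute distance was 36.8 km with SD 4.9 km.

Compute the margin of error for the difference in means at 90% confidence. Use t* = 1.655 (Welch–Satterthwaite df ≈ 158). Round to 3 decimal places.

Standard errors of each mean: 12.9/√130 = 1.1314 and 4.9/√163 = 0.3838.
SE(x̄₁ − x̄₂) = √(1.1314² + 0.3838²) = 1.1947 for independent samples with unequal variances.
With t* = 1.655, the margin is 1.655 × 1.1947 = 1.9772.

1.977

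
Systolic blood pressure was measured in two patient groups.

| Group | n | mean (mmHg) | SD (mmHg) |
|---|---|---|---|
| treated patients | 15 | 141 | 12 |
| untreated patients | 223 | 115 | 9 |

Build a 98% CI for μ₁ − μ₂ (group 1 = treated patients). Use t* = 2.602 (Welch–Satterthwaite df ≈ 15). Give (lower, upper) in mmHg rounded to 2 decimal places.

(17.79, 34.21)

SE₁ = s₁/√n₁ = 12/√15 = 3.0984; SE₂ = 9/√223 = 0.6027.
Independent samples, unequal variances: SE_diff = √(SE₁² + SE₂²) = √(9.60008256 + 0.36324729) = 3.1565.
t* = 2.602, so margin of error = 2.602 × 3.1565 = 8.2132.
Difference in means = 141 − 115 = 26.0000.
26.0000 ± 8.2132 → (17.79, 34.21).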